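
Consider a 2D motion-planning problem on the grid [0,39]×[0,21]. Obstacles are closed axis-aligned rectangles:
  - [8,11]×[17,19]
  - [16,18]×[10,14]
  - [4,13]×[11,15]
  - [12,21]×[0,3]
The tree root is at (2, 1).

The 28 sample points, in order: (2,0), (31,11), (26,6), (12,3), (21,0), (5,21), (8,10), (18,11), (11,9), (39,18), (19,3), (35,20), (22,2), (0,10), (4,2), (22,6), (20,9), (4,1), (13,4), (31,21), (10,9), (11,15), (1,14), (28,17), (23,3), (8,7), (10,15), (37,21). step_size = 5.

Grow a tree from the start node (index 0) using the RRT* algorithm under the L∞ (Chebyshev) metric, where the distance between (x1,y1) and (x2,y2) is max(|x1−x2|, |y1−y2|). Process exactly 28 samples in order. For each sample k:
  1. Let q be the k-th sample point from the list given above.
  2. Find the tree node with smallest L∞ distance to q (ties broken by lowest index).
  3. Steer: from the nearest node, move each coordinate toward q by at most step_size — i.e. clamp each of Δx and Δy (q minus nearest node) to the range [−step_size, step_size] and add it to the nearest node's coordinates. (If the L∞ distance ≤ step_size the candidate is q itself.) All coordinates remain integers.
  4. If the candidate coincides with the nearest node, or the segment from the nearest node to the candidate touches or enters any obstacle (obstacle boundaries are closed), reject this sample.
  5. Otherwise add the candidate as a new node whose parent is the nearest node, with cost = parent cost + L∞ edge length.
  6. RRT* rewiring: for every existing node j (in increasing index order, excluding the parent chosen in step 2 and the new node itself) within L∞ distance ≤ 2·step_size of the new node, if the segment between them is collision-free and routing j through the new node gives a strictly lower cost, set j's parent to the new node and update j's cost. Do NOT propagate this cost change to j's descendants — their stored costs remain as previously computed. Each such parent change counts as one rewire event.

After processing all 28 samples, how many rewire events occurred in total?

Rewire events: 3

1. q=(2,0) nearest=0 d=1 new=(2,0) → add node 1 parent=0 cost=1
2. q=(31,11) nearest=0 d=29 new=(7,6) → add node 2 parent=0 cost=5
3. q=(26,6) nearest=2 d=19 new=(12,6) → add node 3 parent=2 cost=10
4. q=(12,3) nearest=3 d=3 new=(12,3) → blocked by [12,21]×[0,3], reject
5. q=(21,0) nearest=3 d=9 new=(17,1) → blocked by [12,21]×[0,3], reject
6. q=(5,21) nearest=2 d=15 new=(5,11) → blocked by [4,13]×[11,15], reject
7. q=(8,10) nearest=2 d=4 new=(8,10) → add node 4 parent=2 cost=9
8. q=(18,11) nearest=3 d=6 new=(17,11) → blocked by [16,18]×[10,14], reject
9. q=(11,9) nearest=3 d=3 new=(11,9) → add node 5 parent=3 cost=13
10. q=(39,18) nearest=3 d=27 new=(17,11) → blocked by [16,18]×[10,14], reject
11. q=(19,3) nearest=3 d=7 new=(17,3) → blocked by [12,21]×[0,3], reject
12. q=(35,20) nearest=3 d=23 new=(17,11) → blocked by [16,18]×[10,14], reject
13. q=(22,2) nearest=3 d=10 new=(17,2) → blocked by [12,21]×[0,3], reject
14. q=(0,10) nearest=2 d=7 new=(2,10) → add node 6 parent=2 cost=10
15. q=(4,2) nearest=0 d=2 new=(4,2) → add node 7 parent=0 cost=2; rewire 5→7 (9<13)
16. q=(22,6) nearest=3 d=10 new=(17,6) → add node 8 parent=3 cost=15
17. q=(20,9) nearest=8 d=3 new=(20,9) → add node 9 parent=8 cost=18
18. q=(4,1) nearest=7 d=1 new=(4,1) → add node 10 parent=7 cost=3
19. q=(13,4) nearest=3 d=2 new=(13,4) → add node 11 parent=3 cost=12
20. q=(31,21) nearest=9 d=12 new=(25,14) → add node 12 parent=9 cost=23
21. q=(10,9) nearest=5 d=1 new=(10,9) → add node 13 parent=5 cost=10
22. q=(11,15) nearest=4 d=5 new=(11,15) → blocked by [4,13]×[11,15], reject
23. q=(1,14) nearest=6 d=4 new=(1,14) → add node 14 parent=6 cost=14
24. q=(28,17) nearest=12 d=3 new=(28,17) → add node 15 parent=12 cost=26
25. q=(23,3) nearest=8 d=6 new=(22,3) → add node 16 parent=8 cost=20
26. q=(8,7) nearest=2 d=1 new=(8,7) → add node 17 parent=2 cost=6; rewire 11→17 (11<12); rewire 13→17 (8<10)
27. q=(10,15) nearest=4 d=5 new=(10,15) → blocked by [4,13]×[11,15], reject
28. q=(37,21) nearest=15 d=9 new=(33,21) → add node 18 parent=15 cost=31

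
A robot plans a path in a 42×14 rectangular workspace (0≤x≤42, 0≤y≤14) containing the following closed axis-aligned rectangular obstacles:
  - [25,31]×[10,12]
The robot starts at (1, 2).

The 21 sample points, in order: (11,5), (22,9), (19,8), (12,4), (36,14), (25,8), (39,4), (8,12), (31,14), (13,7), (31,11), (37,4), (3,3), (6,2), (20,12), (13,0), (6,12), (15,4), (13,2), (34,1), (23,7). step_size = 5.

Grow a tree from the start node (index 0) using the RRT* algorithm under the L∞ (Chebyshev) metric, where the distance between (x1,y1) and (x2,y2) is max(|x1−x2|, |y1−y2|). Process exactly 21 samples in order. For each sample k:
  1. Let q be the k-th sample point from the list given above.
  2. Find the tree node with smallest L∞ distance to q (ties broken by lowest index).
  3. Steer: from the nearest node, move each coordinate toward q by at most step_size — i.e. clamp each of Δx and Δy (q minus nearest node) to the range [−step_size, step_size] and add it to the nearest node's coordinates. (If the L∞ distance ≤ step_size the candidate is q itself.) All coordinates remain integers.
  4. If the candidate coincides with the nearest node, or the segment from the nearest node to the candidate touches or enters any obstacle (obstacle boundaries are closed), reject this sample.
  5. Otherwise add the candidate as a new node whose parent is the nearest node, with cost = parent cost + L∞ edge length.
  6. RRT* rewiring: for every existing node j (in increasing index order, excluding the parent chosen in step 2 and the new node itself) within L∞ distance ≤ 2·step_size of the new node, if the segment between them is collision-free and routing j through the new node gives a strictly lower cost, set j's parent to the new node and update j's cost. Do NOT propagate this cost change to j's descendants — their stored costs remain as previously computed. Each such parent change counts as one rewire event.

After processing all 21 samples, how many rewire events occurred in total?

Rewire events: 4

1. q=(11,5) nearest=0 d=10 new=(6,5) → add node 1 parent=0 cost=5
2. q=(22,9) nearest=1 d=16 new=(11,9) → add node 2 parent=1 cost=10
3. q=(19,8) nearest=2 d=8 new=(16,8) → add node 3 parent=2 cost=15
4. q=(12,4) nearest=3 d=4 new=(12,4) → add node 4 parent=3 cost=19
5. q=(36,14) nearest=3 d=20 new=(21,13) → add node 5 parent=3 cost=20
6. q=(25,8) nearest=5 d=5 new=(25,8) → add node 6 parent=5 cost=25
7. q=(39,4) nearest=6 d=14 new=(30,4) → add node 7 parent=6 cost=30
8. q=(8,12) nearest=2 d=3 new=(8,12) → add node 8 parent=2 cost=13
9. q=(31,14) nearest=6 d=6 new=(30,13) → blocked by [25,31]×[10,12], reject
10. q=(13,7) nearest=2 d=2 new=(13,7) → add node 9 parent=2 cost=12; rewire 4→9 (15<19)
11. q=(31,11) nearest=6 d=6 new=(30,11) → blocked by [25,31]×[10,12], reject
12. q=(37,4) nearest=7 d=7 new=(35,4) → add node 10 parent=7 cost=35
13. q=(3,3) nearest=0 d=2 new=(3,3) → add node 11 parent=0 cost=2; rewire 4→11 (11<15); rewire 8→11 (11<13)
14. q=(6,2) nearest=1 d=3 new=(6,2) → add node 12 parent=1 cost=8
15. q=(20,12) nearest=5 d=1 new=(20,12) → add node 13 parent=5 cost=21
16. q=(13,0) nearest=4 d=4 new=(13,0) → add node 14 parent=4 cost=15
17. q=(6,12) nearest=8 d=2 new=(6,12) → add node 15 parent=8 cost=13
18. q=(15,4) nearest=4 d=3 new=(15,4) → add node 16 parent=4 cost=14; rewire 6→16 (24<25)
19. q=(13,2) nearest=4 d=2 new=(13,2) → add node 17 parent=4 cost=13
20. q=(34,1) nearest=10 d=3 new=(34,1) → add node 18 parent=10 cost=38
21. q=(23,7) nearest=6 d=2 new=(23,7) → add node 19 parent=6 cost=26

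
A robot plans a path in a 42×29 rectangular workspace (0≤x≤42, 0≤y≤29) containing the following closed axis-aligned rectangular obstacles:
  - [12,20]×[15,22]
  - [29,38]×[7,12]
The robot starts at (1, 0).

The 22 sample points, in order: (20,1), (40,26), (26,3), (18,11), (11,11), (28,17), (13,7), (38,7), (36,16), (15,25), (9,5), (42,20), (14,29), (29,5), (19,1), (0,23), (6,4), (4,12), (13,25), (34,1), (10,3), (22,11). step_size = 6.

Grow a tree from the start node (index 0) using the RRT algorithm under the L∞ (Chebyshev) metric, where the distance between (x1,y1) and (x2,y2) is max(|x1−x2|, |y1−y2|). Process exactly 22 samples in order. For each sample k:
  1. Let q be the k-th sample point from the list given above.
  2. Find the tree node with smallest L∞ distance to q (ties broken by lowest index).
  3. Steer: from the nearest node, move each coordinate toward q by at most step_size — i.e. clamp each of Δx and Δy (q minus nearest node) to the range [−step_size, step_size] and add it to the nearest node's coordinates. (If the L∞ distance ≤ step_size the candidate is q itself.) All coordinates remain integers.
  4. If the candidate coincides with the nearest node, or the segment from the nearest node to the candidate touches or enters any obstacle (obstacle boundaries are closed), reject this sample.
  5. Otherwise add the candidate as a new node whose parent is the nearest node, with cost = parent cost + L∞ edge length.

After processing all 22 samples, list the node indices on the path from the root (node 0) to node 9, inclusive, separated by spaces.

1. q=(20,1) nearest=0 d=19 new=(7,1) → add node 1 parent=0 cost=6
2. q=(40,26) nearest=1 d=33 new=(13,7) → add node 2 parent=1 cost=12
3. q=(26,3) nearest=2 d=13 new=(19,3) → add node 3 parent=2 cost=18
4. q=(18,11) nearest=2 d=5 new=(18,11) → add node 4 parent=2 cost=17
5. q=(11,11) nearest=2 d=4 new=(11,11) → add node 5 parent=2 cost=16
6. q=(28,17) nearest=4 d=10 new=(24,17) → add node 6 parent=4 cost=23
7. q=(13,7) nearest=2 d=0 → coincident, reject
8. q=(38,7) nearest=6 d=14 new=(30,11) → blocked by [29,38]×[7,12], reject
9. q=(36,16) nearest=6 d=12 new=(30,16) → add node 7 parent=6 cost=29
10. q=(15,25) nearest=6 d=9 new=(18,23) → blocked by [12,20]×[15,22], reject
11. q=(9,5) nearest=1 d=4 new=(9,5) → add node 8 parent=1 cost=10
12. q=(42,20) nearest=7 d=12 new=(36,20) → add node 9 parent=7 cost=35
13. q=(14,29) nearest=6 d=12 new=(18,23) → blocked by [12,20]×[15,22], reject
14. q=(29,5) nearest=3 d=10 new=(25,5) → add node 10 parent=3 cost=24
15. q=(19,1) nearest=3 d=2 new=(19,1) → add node 11 parent=3 cost=20
16. q=(0,23) nearest=5 d=12 new=(5,17) → add node 12 parent=5 cost=22
17. q=(6,4) nearest=1 d=3 new=(6,4) → add node 13 parent=1 cost=9
18. q=(4,12) nearest=12 d=5 new=(4,12) → add node 14 parent=12 cost=27
19. q=(13,25) nearest=12 d=8 new=(11,23) → add node 15 parent=12 cost=28
20. q=(34,1) nearest=10 d=9 new=(31,1) → add node 16 parent=10 cost=30
21. q=(10,3) nearest=8 d=2 new=(10,3) → add node 17 parent=8 cost=12
22. q=(22,11) nearest=4 d=4 new=(22,11) → add node 18 parent=4 cost=21

Path: 0 1 2 4 6 7 9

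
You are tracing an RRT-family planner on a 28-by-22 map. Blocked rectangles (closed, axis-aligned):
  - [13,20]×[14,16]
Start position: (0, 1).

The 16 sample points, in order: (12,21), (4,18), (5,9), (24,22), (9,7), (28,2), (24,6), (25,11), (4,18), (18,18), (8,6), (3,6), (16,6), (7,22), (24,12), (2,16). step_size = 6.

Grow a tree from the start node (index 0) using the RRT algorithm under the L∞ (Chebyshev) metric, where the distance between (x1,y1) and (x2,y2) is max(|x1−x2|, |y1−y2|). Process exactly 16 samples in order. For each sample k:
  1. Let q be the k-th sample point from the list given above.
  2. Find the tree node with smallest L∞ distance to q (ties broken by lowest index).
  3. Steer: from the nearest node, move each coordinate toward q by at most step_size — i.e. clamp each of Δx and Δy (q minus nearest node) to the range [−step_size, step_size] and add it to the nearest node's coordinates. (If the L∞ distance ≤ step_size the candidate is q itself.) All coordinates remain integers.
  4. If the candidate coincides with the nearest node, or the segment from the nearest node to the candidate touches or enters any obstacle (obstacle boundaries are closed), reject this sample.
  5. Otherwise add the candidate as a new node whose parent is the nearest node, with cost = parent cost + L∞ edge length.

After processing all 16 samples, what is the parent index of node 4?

1. q=(12,21) nearest=0 d=20 new=(6,7) → add node 1 parent=0 cost=6
2. q=(4,18) nearest=1 d=11 new=(4,13) → add node 2 parent=1 cost=12
3. q=(5,9) nearest=1 d=2 new=(5,9) → add node 3 parent=1 cost=8
4. q=(24,22) nearest=1 d=18 new=(12,13) → add node 4 parent=1 cost=12
5. q=(9,7) nearest=1 d=3 new=(9,7) → add node 5 parent=1 cost=9
6. q=(28,2) nearest=4 d=16 new=(18,7) → add node 6 parent=4 cost=18
7. q=(24,6) nearest=6 d=6 new=(24,6) → add node 7 parent=6 cost=24
8. q=(25,11) nearest=7 d=5 new=(25,11) → add node 8 parent=7 cost=29
9. q=(4,18) nearest=2 d=5 new=(4,18) → add node 9 parent=2 cost=17
10. q=(18,18) nearest=4 d=6 new=(18,18) → blocked by [13,20]×[14,16], reject
11. q=(8,6) nearest=5 d=1 new=(8,6) → add node 10 parent=5 cost=10
12. q=(3,6) nearest=1 d=3 new=(3,6) → add node 11 parent=1 cost=9
13. q=(16,6) nearest=6 d=2 new=(16,6) → add node 12 parent=6 cost=20
14. q=(7,22) nearest=9 d=4 new=(7,22) → add node 13 parent=9 cost=21
15. q=(24,12) nearest=8 d=1 new=(24,12) → add node 14 parent=8 cost=30
16. q=(2,16) nearest=9 d=2 new=(2,16) → add node 15 parent=9 cost=19

Parent of node 4: 1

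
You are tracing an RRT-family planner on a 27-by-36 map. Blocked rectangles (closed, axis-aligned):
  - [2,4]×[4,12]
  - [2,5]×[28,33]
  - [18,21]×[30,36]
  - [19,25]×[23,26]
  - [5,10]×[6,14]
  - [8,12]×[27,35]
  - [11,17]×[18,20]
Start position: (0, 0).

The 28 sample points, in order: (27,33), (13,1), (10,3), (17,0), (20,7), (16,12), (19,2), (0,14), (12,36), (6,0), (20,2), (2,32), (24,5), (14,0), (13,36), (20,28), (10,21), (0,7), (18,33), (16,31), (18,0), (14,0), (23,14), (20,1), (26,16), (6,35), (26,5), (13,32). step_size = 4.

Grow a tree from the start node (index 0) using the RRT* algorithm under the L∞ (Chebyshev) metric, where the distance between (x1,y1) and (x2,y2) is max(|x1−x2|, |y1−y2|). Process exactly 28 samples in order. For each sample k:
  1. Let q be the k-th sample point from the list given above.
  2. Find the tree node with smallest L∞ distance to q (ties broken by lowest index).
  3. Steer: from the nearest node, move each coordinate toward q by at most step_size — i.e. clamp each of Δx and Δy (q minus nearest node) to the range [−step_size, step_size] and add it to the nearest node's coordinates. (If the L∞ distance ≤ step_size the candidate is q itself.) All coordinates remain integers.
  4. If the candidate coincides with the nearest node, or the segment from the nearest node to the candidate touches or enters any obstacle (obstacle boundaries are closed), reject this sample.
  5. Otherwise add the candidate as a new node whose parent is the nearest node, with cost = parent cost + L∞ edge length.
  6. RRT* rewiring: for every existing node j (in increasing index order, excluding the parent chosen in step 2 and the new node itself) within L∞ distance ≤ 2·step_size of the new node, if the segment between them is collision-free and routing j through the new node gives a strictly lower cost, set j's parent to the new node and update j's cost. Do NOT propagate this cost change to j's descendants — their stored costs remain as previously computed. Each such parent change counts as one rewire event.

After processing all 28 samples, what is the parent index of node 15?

1. q=(27,33) nearest=0 d=33 new=(4,4) → blocked by [2,4]×[4,12], reject
2. q=(13,1) nearest=0 d=13 new=(4,1) → add node 1 parent=0 cost=4
3. q=(10,3) nearest=1 d=6 new=(8,3) → add node 2 parent=1 cost=8
4. q=(17,0) nearest=2 d=9 new=(12,0) → add node 3 parent=2 cost=12
5. q=(20,7) nearest=3 d=8 new=(16,4) → add node 4 parent=3 cost=16
6. q=(16,12) nearest=4 d=8 new=(16,8) → add node 5 parent=4 cost=20
7. q=(19,2) nearest=4 d=3 new=(19,2) → add node 6 parent=4 cost=19
8. q=(0,14) nearest=2 d=11 new=(4,7) → blocked by [2,4]×[4,12], reject
9. q=(12,36) nearest=5 d=28 new=(12,12) → add node 7 parent=5 cost=24
10. q=(6,0) nearest=1 d=2 new=(6,0) → add node 8 parent=1 cost=6
11. q=(20,2) nearest=6 d=1 new=(20,2) → add node 9 parent=6 cost=20
12. q=(2,32) nearest=7 d=20 new=(8,16) → blocked by [5,10]×[6,14], reject
13. q=(24,5) nearest=9 d=4 new=(24,5) → add node 10 parent=9 cost=24
14. q=(14,0) nearest=3 d=2 new=(14,0) → add node 11 parent=3 cost=14
15. q=(13,36) nearest=7 d=24 new=(13,16) → add node 12 parent=7 cost=28
16. q=(20,28) nearest=12 d=12 new=(17,20) → blocked by [11,17]×[18,20], reject
17. q=(10,21) nearest=12 d=5 new=(10,20) → blocked by [11,17]×[18,20], reject
18. q=(0,7) nearest=1 d=6 new=(0,5) → add node 13 parent=1 cost=8
19. q=(18,33) nearest=12 d=17 new=(17,20) → blocked by [11,17]×[18,20], reject
20. q=(16,31) nearest=12 d=15 new=(16,20) → blocked by [11,17]×[18,20], reject
21. q=(18,0) nearest=6 d=2 new=(18,0) → add node 14 parent=6 cost=21
22. q=(14,0) nearest=11 d=0 → coincident, reject
23. q=(23,14) nearest=5 d=7 new=(20,12) → add node 15 parent=5 cost=24
24. q=(20,1) nearest=6 d=1 new=(20,1) → add node 16 parent=6 cost=20
25. q=(26,16) nearest=15 d=6 new=(24,16) → add node 17 parent=15 cost=28
26. q=(6,35) nearest=12 d=19 new=(9,20) → blocked by [11,17]×[18,20], reject
27. q=(26,5) nearest=10 d=2 new=(26,5) → add node 18 parent=10 cost=26
28. q=(13,32) nearest=12 d=16 new=(13,20) → blocked by [11,17]×[18,20], reject

Parent of node 15: 5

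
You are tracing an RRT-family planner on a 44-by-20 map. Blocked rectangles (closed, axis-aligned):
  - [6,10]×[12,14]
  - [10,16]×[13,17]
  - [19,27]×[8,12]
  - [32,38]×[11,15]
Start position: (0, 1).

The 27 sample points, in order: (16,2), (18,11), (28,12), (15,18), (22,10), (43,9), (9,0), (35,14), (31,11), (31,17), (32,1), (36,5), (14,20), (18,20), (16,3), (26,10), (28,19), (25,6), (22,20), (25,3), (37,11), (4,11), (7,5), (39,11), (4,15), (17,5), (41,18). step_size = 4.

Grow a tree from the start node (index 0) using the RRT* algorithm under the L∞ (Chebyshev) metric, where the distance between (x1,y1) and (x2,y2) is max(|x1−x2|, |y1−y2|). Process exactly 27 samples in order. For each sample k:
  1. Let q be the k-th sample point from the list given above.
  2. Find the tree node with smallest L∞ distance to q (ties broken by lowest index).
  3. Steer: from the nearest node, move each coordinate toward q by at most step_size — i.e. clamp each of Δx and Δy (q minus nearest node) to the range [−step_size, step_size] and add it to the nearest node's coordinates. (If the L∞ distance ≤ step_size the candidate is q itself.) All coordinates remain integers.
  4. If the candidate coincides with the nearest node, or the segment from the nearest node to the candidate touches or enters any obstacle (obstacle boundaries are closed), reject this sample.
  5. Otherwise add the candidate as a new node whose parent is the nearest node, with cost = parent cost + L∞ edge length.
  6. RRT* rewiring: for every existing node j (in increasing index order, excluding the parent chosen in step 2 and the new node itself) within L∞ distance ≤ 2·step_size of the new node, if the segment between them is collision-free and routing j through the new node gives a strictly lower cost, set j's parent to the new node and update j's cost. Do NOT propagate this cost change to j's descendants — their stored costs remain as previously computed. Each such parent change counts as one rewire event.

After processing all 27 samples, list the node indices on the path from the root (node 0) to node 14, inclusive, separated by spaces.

1. q=(16,2) nearest=0 d=16 new=(4,2) → add node 1 parent=0 cost=4
2. q=(18,11) nearest=1 d=14 new=(8,6) → add node 2 parent=1 cost=8
3. q=(28,12) nearest=2 d=20 new=(12,10) → add node 3 parent=2 cost=12
4. q=(15,18) nearest=3 d=8 new=(15,14) → blocked by [10,16]×[13,17], reject
5. q=(22,10) nearest=3 d=10 new=(16,10) → add node 4 parent=3 cost=16
6. q=(43,9) nearest=4 d=27 new=(20,9) → blocked by [19,27]×[8,12], reject
7. q=(9,0) nearest=1 d=5 new=(8,0) → add node 5 parent=1 cost=8
8. q=(35,14) nearest=4 d=19 new=(20,14) → add node 6 parent=4 cost=20
9. q=(31,11) nearest=6 d=11 new=(24,11) → blocked by [19,27]×[8,12], reject
10. q=(31,17) nearest=6 d=11 new=(24,17) → add node 7 parent=6 cost=24
11. q=(32,1) nearest=6 d=13 new=(24,10) → blocked by [19,27]×[8,12], reject
12. q=(36,5) nearest=7 d=12 new=(28,13) → add node 8 parent=7 cost=28
13. q=(14,20) nearest=6 d=6 new=(16,18) → add node 9 parent=6 cost=24
14. q=(18,20) nearest=9 d=2 new=(18,20) → add node 10 parent=9 cost=26
15. q=(16,3) nearest=3 d=7 new=(16,6) → add node 11 parent=3 cost=16
16. q=(26,10) nearest=8 d=3 new=(26,10) → blocked by [19,27]×[8,12], reject
17. q=(28,19) nearest=7 d=4 new=(28,19) → add node 12 parent=7 cost=28
18. q=(25,6) nearest=8 d=7 new=(25,9) → blocked by [19,27]×[8,12], reject
19. q=(22,20) nearest=7 d=3 new=(22,20) → add node 13 parent=7 cost=27
20. q=(25,3) nearest=4 d=9 new=(20,6) → add node 14 parent=4 cost=20
21. q=(37,11) nearest=8 d=9 new=(32,11) → blocked by [32,38]×[11,15], reject
22. q=(4,11) nearest=2 d=5 new=(4,10) → add node 15 parent=2 cost=12
23. q=(7,5) nearest=2 d=1 new=(7,5) → add node 16 parent=2 cost=9
24. q=(39,11) nearest=8 d=11 new=(32,11) → blocked by [32,38]×[11,15], reject
25. q=(4,15) nearest=15 d=5 new=(4,14) → add node 17 parent=15 cost=16
26. q=(17,5) nearest=11 d=1 new=(17,5) → add node 18 parent=11 cost=17
27. q=(41,18) nearest=8 d=13 new=(32,17) → add node 19 parent=8 cost=32

Path: 0 1 2 3 4 14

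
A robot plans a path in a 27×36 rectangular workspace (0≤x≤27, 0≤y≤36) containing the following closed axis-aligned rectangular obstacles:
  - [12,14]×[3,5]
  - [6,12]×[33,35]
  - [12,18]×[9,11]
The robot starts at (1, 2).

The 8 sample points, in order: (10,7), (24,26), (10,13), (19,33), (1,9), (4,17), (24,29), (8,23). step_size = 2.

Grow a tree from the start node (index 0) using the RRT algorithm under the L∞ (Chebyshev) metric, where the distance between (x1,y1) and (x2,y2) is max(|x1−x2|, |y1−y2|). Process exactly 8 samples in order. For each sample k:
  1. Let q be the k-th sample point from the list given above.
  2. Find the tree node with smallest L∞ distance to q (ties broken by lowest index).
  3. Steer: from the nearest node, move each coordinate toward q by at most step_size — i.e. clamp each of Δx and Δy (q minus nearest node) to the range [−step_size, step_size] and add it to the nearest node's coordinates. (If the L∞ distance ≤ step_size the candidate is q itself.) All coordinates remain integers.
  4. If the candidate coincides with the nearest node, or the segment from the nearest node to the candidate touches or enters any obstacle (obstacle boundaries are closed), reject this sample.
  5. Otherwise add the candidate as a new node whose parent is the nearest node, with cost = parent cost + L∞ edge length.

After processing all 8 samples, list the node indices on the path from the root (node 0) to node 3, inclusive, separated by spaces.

Path: 0 1 2 3

1. q=(10,7) nearest=0 d=9 new=(3,4) → add node 1 parent=0 cost=2
2. q=(24,26) nearest=1 d=22 new=(5,6) → add node 2 parent=1 cost=4
3. q=(10,13) nearest=2 d=7 new=(7,8) → add node 3 parent=2 cost=6
4. q=(19,33) nearest=3 d=25 new=(9,10) → add node 4 parent=3 cost=8
5. q=(1,9) nearest=2 d=4 new=(3,8) → add node 5 parent=2 cost=6
6. q=(4,17) nearest=4 d=7 new=(7,12) → add node 6 parent=4 cost=10
7. q=(24,29) nearest=6 d=17 new=(9,14) → add node 7 parent=6 cost=12
8. q=(8,23) nearest=7 d=9 new=(8,16) → add node 8 parent=7 cost=14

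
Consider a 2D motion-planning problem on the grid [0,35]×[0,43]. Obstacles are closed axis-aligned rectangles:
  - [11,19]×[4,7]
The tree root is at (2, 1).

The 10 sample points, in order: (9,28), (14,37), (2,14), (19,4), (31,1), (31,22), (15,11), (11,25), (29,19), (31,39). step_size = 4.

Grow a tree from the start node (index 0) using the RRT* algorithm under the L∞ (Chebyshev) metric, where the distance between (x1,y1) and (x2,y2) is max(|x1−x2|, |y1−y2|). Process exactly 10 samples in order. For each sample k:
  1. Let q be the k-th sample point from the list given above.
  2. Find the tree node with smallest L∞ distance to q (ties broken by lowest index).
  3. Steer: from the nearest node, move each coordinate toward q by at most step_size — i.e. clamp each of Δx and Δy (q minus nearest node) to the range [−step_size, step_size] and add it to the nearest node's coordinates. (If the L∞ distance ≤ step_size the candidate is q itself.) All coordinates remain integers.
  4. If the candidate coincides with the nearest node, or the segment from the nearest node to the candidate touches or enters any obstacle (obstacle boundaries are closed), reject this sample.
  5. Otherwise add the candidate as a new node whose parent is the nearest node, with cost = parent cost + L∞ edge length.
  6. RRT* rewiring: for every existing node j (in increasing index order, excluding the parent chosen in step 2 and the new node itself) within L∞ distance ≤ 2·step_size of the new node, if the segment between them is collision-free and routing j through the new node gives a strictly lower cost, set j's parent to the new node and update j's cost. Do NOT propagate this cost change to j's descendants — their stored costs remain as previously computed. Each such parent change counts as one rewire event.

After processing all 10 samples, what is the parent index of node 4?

1. q=(9,28) nearest=0 d=27 new=(6,5) → add node 1 parent=0 cost=4
2. q=(14,37) nearest=1 d=32 new=(10,9) → add node 2 parent=1 cost=8
3. q=(2,14) nearest=2 d=8 new=(6,13) → add node 3 parent=2 cost=12
4. q=(19,4) nearest=2 d=9 new=(14,5) → blocked by [11,19]×[4,7], reject
5. q=(31,1) nearest=2 d=21 new=(14,5) → blocked by [11,19]×[4,7], reject
6. q=(31,22) nearest=2 d=21 new=(14,13) → add node 4 parent=2 cost=12
7. q=(15,11) nearest=4 d=2 new=(15,11) → add node 5 parent=4 cost=14
8. q=(11,25) nearest=3 d=12 new=(10,17) → add node 6 parent=3 cost=16
9. q=(29,19) nearest=5 d=14 new=(19,15) → add node 7 parent=5 cost=18
10. q=(31,39) nearest=6 d=22 new=(14,21) → add node 8 parent=6 cost=20

Parent of node 4: 2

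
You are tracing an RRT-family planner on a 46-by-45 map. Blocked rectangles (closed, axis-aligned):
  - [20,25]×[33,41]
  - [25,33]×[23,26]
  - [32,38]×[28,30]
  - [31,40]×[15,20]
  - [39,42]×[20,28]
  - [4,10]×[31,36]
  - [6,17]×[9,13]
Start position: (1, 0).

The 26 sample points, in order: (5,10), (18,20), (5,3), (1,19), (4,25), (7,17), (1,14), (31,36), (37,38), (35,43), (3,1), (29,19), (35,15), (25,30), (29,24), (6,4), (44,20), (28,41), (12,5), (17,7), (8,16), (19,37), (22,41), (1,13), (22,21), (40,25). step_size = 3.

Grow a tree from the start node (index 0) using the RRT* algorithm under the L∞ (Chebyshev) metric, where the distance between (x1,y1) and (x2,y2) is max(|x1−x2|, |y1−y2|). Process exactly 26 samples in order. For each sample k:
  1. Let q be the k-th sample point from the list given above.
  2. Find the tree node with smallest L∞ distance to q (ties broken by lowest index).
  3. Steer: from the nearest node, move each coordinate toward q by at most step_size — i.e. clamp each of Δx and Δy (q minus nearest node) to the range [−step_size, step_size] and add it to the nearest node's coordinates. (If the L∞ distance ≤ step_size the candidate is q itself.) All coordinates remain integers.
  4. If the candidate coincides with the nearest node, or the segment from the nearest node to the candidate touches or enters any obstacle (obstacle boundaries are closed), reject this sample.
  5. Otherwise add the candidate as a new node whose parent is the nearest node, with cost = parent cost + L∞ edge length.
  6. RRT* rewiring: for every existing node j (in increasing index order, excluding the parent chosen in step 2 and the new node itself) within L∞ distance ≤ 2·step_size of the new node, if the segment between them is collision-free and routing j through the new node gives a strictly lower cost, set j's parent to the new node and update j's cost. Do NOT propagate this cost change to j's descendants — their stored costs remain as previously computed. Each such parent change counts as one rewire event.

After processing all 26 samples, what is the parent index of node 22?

1. q=(5,10) nearest=0 d=10 new=(4,3) → add node 1 parent=0 cost=3
2. q=(18,20) nearest=1 d=17 new=(7,6) → add node 2 parent=1 cost=6
3. q=(5,3) nearest=1 d=1 new=(5,3) → add node 3 parent=1 cost=4
4. q=(1,19) nearest=2 d=13 new=(4,9) → add node 4 parent=2 cost=9
5. q=(4,25) nearest=4 d=16 new=(4,12) → add node 5 parent=4 cost=12
6. q=(7,17) nearest=5 d=5 new=(7,15) → add node 6 parent=5 cost=15
7. q=(1,14) nearest=5 d=3 new=(1,14) → add node 7 parent=5 cost=15
8. q=(31,36) nearest=6 d=24 new=(10,18) → add node 8 parent=6 cost=18
9. q=(37,38) nearest=8 d=27 new=(13,21) → add node 9 parent=8 cost=21
10. q=(35,43) nearest=9 d=22 new=(16,24) → add node 10 parent=9 cost=24
11. q=(3,1) nearest=0 d=2 new=(3,1) → add node 11 parent=0 cost=2
12. q=(29,19) nearest=10 d=13 new=(19,21) → add node 12 parent=10 cost=27
13. q=(35,15) nearest=12 d=16 new=(22,18) → add node 13 parent=12 cost=30
14. q=(25,30) nearest=10 d=9 new=(19,27) → add node 14 parent=10 cost=27
15. q=(29,24) nearest=13 d=7 new=(25,21) → add node 15 parent=13 cost=33
16. q=(6,4) nearest=3 d=1 new=(6,4) → add node 16 parent=3 cost=5
17. q=(44,20) nearest=15 d=19 new=(28,20) → add node 17 parent=15 cost=36
18. q=(28,41) nearest=14 d=14 new=(22,30) → add node 18 parent=14 cost=30
19. q=(12,5) nearest=2 d=5 new=(10,5) → add node 19 parent=2 cost=9
20. q=(17,7) nearest=19 d=7 new=(13,7) → add node 20 parent=19 cost=12
21. q=(8,16) nearest=6 d=1 new=(8,16) → add node 21 parent=6 cost=16
22. q=(19,37) nearest=18 d=7 new=(19,33) → add node 22 parent=18 cost=33
23. q=(22,41) nearest=22 d=8 new=(22,36) → blocked by [20,25]×[33,41], reject
24. q=(1,13) nearest=7 d=1 new=(1,13) → add node 23 parent=7 cost=16
25. q=(22,21) nearest=12 d=3 new=(22,21) → add node 24 parent=12 cost=30
26. q=(40,25) nearest=17 d=12 new=(31,23) → blocked by [25,33]×[23,26], reject

Parent of node 22: 18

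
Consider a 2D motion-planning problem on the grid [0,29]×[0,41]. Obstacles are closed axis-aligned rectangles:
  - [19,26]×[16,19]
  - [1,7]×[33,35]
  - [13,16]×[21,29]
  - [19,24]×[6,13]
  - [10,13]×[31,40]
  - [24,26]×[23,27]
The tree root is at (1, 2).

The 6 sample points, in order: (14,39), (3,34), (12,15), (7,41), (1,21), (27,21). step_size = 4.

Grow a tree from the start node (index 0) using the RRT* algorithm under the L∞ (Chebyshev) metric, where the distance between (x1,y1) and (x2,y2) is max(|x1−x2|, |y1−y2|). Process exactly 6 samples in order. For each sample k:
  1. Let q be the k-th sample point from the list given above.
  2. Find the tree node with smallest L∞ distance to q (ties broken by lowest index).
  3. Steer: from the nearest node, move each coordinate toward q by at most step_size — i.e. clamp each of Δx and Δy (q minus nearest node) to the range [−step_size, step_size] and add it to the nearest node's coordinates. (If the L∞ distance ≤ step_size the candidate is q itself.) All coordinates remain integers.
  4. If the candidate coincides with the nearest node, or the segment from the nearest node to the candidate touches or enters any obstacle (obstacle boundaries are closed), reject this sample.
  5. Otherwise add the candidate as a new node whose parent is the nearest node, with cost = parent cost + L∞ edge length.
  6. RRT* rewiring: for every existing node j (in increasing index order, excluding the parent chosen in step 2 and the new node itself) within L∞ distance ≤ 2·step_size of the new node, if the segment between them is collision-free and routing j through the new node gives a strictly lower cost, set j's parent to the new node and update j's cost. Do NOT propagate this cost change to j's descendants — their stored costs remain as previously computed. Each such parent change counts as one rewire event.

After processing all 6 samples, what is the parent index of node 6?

1. q=(14,39) nearest=0 d=37 new=(5,6) → add node 1 parent=0 cost=4
2. q=(3,34) nearest=1 d=28 new=(3,10) → add node 2 parent=1 cost=8
3. q=(12,15) nearest=1 d=9 new=(9,10) → add node 3 parent=1 cost=8
4. q=(7,41) nearest=2 d=31 new=(7,14) → add node 4 parent=2 cost=12
5. q=(1,21) nearest=4 d=7 new=(3,18) → add node 5 parent=4 cost=16
6. q=(27,21) nearest=3 d=18 new=(13,14) → add node 6 parent=3 cost=12

Parent of node 6: 3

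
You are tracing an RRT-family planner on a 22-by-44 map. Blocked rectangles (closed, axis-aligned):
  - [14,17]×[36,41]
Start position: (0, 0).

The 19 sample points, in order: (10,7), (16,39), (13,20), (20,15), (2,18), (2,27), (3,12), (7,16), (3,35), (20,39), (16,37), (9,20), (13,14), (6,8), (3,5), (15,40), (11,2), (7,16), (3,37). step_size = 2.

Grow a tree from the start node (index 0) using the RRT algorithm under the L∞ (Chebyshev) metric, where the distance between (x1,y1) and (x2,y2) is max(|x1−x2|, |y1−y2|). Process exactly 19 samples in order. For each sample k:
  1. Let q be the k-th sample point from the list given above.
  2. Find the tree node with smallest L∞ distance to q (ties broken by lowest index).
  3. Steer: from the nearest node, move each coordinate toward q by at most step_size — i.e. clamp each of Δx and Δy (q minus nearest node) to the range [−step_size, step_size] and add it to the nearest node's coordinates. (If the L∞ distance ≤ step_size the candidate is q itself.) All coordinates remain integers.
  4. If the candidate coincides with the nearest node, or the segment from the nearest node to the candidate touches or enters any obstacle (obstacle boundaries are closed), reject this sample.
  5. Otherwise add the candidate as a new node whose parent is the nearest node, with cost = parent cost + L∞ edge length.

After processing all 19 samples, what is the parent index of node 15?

1. q=(10,7) nearest=0 d=10 new=(2,2) → add node 1 parent=0 cost=2
2. q=(16,39) nearest=1 d=37 new=(4,4) → add node 2 parent=1 cost=4
3. q=(13,20) nearest=2 d=16 new=(6,6) → add node 3 parent=2 cost=6
4. q=(20,15) nearest=3 d=14 new=(8,8) → add node 4 parent=3 cost=8
5. q=(2,18) nearest=4 d=10 new=(6,10) → add node 5 parent=4 cost=10
6. q=(2,27) nearest=5 d=17 new=(4,12) → add node 6 parent=5 cost=12
7. q=(3,12) nearest=6 d=1 new=(3,12) → add node 7 parent=6 cost=13
8. q=(7,16) nearest=6 d=4 new=(6,14) → add node 8 parent=6 cost=14
9. q=(3,35) nearest=8 d=21 new=(4,16) → add node 9 parent=8 cost=16
10. q=(20,39) nearest=9 d=23 new=(6,18) → add node 10 parent=9 cost=18
11. q=(16,37) nearest=10 d=19 new=(8,20) → add node 11 parent=10 cost=20
12. q=(9,20) nearest=11 d=1 new=(9,20) → add node 12 parent=11 cost=21
13. q=(13,14) nearest=4 d=6 new=(10,10) → add node 13 parent=4 cost=10
14. q=(6,8) nearest=3 d=2 new=(6,8) → add node 14 parent=3 cost=8
15. q=(3,5) nearest=2 d=1 new=(3,5) → add node 15 parent=2 cost=5
16. q=(15,40) nearest=11 d=20 new=(10,22) → add node 16 parent=11 cost=22
17. q=(11,2) nearest=3 d=5 new=(8,4) → add node 17 parent=3 cost=8
18. q=(7,16) nearest=8 d=2 new=(7,16) → add node 18 parent=8 cost=16
19. q=(3,37) nearest=16 d=15 new=(8,24) → add node 19 parent=16 cost=24

Parent of node 15: 2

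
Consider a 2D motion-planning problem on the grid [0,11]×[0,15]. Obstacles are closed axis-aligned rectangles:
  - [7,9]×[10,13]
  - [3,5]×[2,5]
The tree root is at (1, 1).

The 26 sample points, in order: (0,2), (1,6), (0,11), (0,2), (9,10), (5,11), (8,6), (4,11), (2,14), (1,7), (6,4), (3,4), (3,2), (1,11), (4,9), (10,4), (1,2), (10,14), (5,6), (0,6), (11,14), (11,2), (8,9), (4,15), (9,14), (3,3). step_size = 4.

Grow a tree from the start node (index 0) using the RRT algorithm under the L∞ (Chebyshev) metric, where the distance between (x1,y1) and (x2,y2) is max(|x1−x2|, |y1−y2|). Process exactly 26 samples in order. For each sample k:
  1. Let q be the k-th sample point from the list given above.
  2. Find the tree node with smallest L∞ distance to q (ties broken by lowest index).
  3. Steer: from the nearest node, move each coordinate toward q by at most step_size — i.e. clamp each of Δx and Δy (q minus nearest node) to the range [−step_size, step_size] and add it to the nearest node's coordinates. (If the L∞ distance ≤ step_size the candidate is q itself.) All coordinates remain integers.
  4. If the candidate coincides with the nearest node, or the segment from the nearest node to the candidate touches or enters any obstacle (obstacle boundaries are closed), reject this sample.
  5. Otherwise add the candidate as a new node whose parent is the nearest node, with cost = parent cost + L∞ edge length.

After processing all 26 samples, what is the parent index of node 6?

1. q=(0,2) nearest=0 d=1 new=(0,2) → add node 1 parent=0 cost=1
2. q=(1,6) nearest=1 d=4 new=(1,6) → add node 2 parent=1 cost=5
3. q=(0,11) nearest=2 d=5 new=(0,10) → add node 3 parent=2 cost=9
4. q=(0,2) nearest=1 d=0 → coincident, reject
5. q=(9,10) nearest=2 d=8 new=(5,10) → add node 4 parent=2 cost=9
6. q=(5,11) nearest=4 d=1 new=(5,11) → add node 5 parent=4 cost=10
7. q=(8,6) nearest=4 d=4 new=(8,6) → add node 6 parent=4 cost=13
8. q=(4,11) nearest=4 d=1 new=(4,11) → add node 7 parent=4 cost=10
9. q=(2,14) nearest=5 d=3 new=(2,14) → add node 8 parent=5 cost=13
10. q=(1,7) nearest=2 d=1 new=(1,7) → add node 9 parent=2 cost=6
11. q=(6,4) nearest=6 d=2 new=(6,4) → add node 10 parent=6 cost=15
12. q=(3,4) nearest=2 d=2 new=(3,4) → blocked by [3,5]×[2,5], reject
13. q=(3,2) nearest=0 d=2 new=(3,2) → blocked by [3,5]×[2,5], reject
14. q=(1,11) nearest=3 d=1 new=(1,11) → add node 11 parent=3 cost=10
15. q=(4,9) nearest=4 d=1 new=(4,9) → add node 12 parent=4 cost=10
16. q=(10,4) nearest=6 d=2 new=(10,4) → add node 13 parent=6 cost=15
17. q=(1,2) nearest=0 d=1 new=(1,2) → add node 14 parent=0 cost=1
18. q=(10,14) nearest=4 d=5 new=(9,14) → blocked by [7,9]×[10,13], reject
19. q=(5,6) nearest=10 d=2 new=(5,6) → add node 15 parent=10 cost=17
20. q=(0,6) nearest=2 d=1 new=(0,6) → add node 16 parent=2 cost=6
21. q=(11,14) nearest=4 d=6 new=(9,14) → blocked by [7,9]×[10,13], reject
22. q=(11,2) nearest=13 d=2 new=(11,2) → add node 17 parent=13 cost=17
23. q=(8,9) nearest=4 d=3 new=(8,9) → add node 18 parent=4 cost=12
24. q=(4,15) nearest=8 d=2 new=(4,15) → add node 19 parent=8 cost=15
25. q=(9,14) nearest=4 d=4 new=(9,14) → blocked by [7,9]×[10,13], reject
26. q=(3,3) nearest=0 d=2 new=(3,3) → blocked by [3,5]×[2,5], reject

Parent of node 6: 4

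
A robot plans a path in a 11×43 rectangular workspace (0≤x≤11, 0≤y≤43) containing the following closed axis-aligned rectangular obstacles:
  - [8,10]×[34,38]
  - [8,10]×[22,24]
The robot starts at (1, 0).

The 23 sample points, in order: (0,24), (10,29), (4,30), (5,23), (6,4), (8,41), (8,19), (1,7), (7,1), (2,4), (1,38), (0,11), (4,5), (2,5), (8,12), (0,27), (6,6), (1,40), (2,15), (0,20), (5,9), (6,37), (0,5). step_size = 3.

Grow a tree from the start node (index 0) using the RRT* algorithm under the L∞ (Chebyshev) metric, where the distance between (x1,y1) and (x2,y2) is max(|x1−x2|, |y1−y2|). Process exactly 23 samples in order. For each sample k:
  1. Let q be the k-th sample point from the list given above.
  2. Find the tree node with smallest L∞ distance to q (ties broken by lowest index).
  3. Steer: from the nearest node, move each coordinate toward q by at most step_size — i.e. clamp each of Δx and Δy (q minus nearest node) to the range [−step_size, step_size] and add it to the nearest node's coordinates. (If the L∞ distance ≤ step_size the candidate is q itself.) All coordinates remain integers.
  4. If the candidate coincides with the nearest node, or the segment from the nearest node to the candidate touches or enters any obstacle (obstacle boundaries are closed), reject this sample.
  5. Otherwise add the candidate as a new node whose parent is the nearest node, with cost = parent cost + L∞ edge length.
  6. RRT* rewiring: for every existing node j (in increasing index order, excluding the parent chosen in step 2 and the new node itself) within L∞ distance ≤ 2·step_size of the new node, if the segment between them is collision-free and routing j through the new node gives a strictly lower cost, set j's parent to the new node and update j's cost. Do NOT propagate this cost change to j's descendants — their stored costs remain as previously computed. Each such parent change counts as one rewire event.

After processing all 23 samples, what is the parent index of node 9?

Parent of node 9: 10

1. q=(0,24) nearest=0 d=24 new=(0,3) → add node 1 parent=0 cost=3
2. q=(10,29) nearest=1 d=26 new=(3,6) → add node 2 parent=1 cost=6
3. q=(4,30) nearest=2 d=24 new=(4,9) → add node 3 parent=2 cost=9
4. q=(5,23) nearest=3 d=14 new=(5,12) → add node 4 parent=3 cost=12
5. q=(6,4) nearest=2 d=3 new=(6,4) → add node 5 parent=2 cost=9
6. q=(8,41) nearest=4 d=29 new=(8,15) → add node 6 parent=4 cost=15
7. q=(8,19) nearest=6 d=4 new=(8,18) → add node 7 parent=6 cost=18
8. q=(1,7) nearest=2 d=2 new=(1,7) → add node 8 parent=2 cost=8
9. q=(7,1) nearest=5 d=3 new=(7,1) → add node 9 parent=5 cost=12
10. q=(2,4) nearest=1 d=2 new=(2,4) → add node 10 parent=1 cost=5; rewire 9→10 (10<12)
11. q=(1,38) nearest=7 d=20 new=(5,21) → add node 11 parent=7 cost=21
12. q=(0,11) nearest=3 d=4 new=(1,11) → add node 12 parent=3 cost=12
13. q=(4,5) nearest=2 d=1 new=(4,5) → add node 13 parent=2 cost=7
14. q=(2,5) nearest=2 d=1 new=(2,5) → add node 14 parent=2 cost=7
15. q=(8,12) nearest=4 d=3 new=(8,12) → add node 15 parent=4 cost=15
16. q=(0,27) nearest=11 d=6 new=(2,24) → add node 16 parent=11 cost=24
17. q=(6,6) nearest=5 d=2 new=(6,6) → add node 17 parent=5 cost=11
18. q=(1,40) nearest=16 d=16 new=(1,27) → add node 18 parent=16 cost=27
19. q=(2,15) nearest=4 d=3 new=(2,15) → add node 19 parent=4 cost=15
20. q=(0,20) nearest=16 d=4 new=(0,21) → add node 20 parent=16 cost=27
21. q=(5,9) nearest=3 d=1 new=(5,9) → add node 21 parent=3 cost=10; rewire 15→21 (13<15)
22. q=(6,37) nearest=18 d=10 new=(4,30) → add node 22 parent=18 cost=30
23. q=(0,5) nearest=1 d=2 new=(0,5) → add node 23 parent=1 cost=5; rewire 8→23 (7<8); rewire 12→23 (11<12)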